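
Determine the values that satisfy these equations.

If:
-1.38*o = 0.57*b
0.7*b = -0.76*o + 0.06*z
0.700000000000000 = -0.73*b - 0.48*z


Then:
b = -0.18
o = 0.08
z = -1.18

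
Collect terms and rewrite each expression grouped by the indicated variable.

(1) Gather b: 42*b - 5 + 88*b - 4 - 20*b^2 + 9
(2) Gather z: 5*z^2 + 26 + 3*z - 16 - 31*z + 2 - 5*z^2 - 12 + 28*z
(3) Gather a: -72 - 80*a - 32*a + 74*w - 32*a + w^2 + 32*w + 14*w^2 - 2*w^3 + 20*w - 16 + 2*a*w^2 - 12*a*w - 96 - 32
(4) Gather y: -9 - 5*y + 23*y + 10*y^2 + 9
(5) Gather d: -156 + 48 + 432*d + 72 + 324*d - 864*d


(1) = -20*b^2 + 130*b
(2) = 0
(3) = a*(2*w^2 - 12*w - 144) - 2*w^3 + 15*w^2 + 126*w - 216
(4) = 10*y^2 + 18*y
(5) = -108*d - 36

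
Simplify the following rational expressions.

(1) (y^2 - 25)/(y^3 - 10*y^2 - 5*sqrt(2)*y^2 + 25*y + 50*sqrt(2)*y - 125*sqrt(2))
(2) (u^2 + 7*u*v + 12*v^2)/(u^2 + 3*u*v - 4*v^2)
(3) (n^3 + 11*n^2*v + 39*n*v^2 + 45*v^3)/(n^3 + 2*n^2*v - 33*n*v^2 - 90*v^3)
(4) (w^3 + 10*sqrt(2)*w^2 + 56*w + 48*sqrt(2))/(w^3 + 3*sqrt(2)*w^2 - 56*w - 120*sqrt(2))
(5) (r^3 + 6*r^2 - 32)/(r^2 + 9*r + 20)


(1) = (y + 5)/(y^2 + y*(-5*sqrt(2) - 5) + 25*sqrt(2))
(2) = (u + 3*v)/(u - v)
(3) = (-n - 3*v)/(-n + 6*v)
(4) = (w + 2*sqrt(2))/(w - 5*sqrt(2))
(5) = (r^2 + 2*r - 8)/(r + 5)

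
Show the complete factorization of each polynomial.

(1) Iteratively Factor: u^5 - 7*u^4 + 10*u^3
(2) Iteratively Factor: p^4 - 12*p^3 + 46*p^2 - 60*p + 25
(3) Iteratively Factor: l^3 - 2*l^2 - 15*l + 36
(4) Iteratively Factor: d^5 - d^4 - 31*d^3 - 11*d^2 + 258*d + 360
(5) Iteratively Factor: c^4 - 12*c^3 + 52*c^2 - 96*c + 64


(1) = (u - 2)*(u^4 - 5*u^3) = u*(u - 2)*(u^3 - 5*u^2) = u*(u - 5)*(u - 2)*(u^2) = u^2*(u - 5)*(u - 2)*(u)
(2) = (p - 5)*(p^3 - 7*p^2 + 11*p - 5) = (p - 5)^2*(p^2 - 2*p + 1) = (p - 5)^2*(p - 1)*(p - 1)
(3) = (l + 4)*(l^2 - 6*l + 9) = (l - 3)*(l + 4)*(l - 3)
(4) = (d - 4)*(d^4 + 3*d^3 - 19*d^2 - 87*d - 90) = (d - 4)*(d + 3)*(d^3 - 19*d - 30) = (d - 4)*(d + 3)^2*(d^2 - 3*d - 10) = (d - 5)*(d - 4)*(d + 3)^2*(d + 2)
(5) = (c - 4)*(c^3 - 8*c^2 + 20*c - 16) = (c - 4)*(c - 2)*(c^2 - 6*c + 8) = (c - 4)^2*(c - 2)*(c - 2)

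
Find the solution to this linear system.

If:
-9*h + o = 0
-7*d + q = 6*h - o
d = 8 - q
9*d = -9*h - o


Then:
d = 16/19
h = -8/19
o = -72/19
q = 136/19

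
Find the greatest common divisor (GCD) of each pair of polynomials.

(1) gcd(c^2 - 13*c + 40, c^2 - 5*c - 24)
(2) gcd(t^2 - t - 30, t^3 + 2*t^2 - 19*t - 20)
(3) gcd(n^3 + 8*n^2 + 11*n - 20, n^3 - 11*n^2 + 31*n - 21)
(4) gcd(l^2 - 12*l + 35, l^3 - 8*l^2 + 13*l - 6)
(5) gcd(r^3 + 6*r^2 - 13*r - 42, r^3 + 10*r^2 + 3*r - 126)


(1) = c - 8
(2) = gcd((t - 6)*(t + 5), (t - 4)*(t + 1)*(t + 5)) = t + 5
(3) = n - 1
(4) = gcd((l - 7)*(l - 5), (l - 6)*(l - 1)^2) = 1
(5) = r^2 + 4*r - 21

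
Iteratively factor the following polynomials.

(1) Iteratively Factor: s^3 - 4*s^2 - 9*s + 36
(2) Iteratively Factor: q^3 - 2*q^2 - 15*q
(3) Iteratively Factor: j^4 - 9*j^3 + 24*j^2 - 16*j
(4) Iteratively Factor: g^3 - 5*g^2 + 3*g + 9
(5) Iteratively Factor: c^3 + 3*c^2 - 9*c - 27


(1) = (s - 4)*(s^2 - 9) = (s - 4)*(s + 3)*(s - 3)
(2) = (q + 3)*(q^2 - 5*q) = (q - 5)*(q + 3)*(q)
(3) = (j)*(j^3 - 9*j^2 + 24*j - 16) = j*(j - 4)*(j^2 - 5*j + 4) = j*(j - 4)*(j - 1)*(j - 4)
(4) = (g - 3)*(g^2 - 2*g - 3) = (g - 3)*(g + 1)*(g - 3)
(5) = (c + 3)*(c^2 - 9) = (c - 3)*(c + 3)*(c + 3)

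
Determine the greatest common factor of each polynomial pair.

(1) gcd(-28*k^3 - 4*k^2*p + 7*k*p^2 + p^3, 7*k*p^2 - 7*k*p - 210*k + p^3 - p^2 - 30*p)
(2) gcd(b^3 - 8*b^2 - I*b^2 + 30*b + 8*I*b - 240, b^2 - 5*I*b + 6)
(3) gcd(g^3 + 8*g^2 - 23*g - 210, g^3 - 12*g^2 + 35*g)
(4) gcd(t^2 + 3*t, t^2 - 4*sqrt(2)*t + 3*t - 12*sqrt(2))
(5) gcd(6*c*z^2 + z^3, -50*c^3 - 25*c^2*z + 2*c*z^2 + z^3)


(1) = 7*k + p
(2) = b - 6*I
(3) = g - 5
(4) = t + 3
(5) = gcd(z^2*(6*c + z), (-5*c + z)*(2*c + z)*(5*c + z)) = 1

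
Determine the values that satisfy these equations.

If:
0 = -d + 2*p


Then:
d = 2*p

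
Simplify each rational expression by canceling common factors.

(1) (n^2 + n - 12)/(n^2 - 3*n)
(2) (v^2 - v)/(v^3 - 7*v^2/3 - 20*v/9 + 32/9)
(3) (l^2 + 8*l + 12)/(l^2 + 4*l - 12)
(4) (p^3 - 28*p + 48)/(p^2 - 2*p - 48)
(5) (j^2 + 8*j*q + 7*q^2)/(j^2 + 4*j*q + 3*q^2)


(1) = (n + 4)/n
(2) = 9*v/(9*v^2 - 12*v - 32)
(3) = (l + 2)/(l - 2)
(4) = (p^2 - 6*p + 8)/(p - 8)
(5) = (j + 7*q)/(j + 3*q)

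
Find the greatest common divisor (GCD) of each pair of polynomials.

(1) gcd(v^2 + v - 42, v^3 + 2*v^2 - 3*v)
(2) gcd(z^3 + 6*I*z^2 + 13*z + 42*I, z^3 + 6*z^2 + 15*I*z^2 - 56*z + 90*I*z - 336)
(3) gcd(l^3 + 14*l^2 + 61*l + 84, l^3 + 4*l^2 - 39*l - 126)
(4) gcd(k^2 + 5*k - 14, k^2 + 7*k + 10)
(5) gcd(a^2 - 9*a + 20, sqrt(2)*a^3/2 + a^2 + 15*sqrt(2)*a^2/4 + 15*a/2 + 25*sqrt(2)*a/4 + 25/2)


(1) = gcd((v - 6)*(v + 7), v*(v - 1)*(v + 3)) = 1
(2) = gcd((z - 3*I)*(z + 2*I)*(z + 7*I), (z + 6)*(z + 7*I)*(z + 8*I)) = z + 7*I
(3) = gcd((l + 3)*(l + 4)*(l + 7), (l - 6)*(l + 3)*(l + 7)) = l^2 + 10*l + 21
(4) = 1
(5) = gcd((a - 5)*(a - 4), (a + 5/2)*(a + 5)*(sqrt(2)*a/2 + 1)) = 1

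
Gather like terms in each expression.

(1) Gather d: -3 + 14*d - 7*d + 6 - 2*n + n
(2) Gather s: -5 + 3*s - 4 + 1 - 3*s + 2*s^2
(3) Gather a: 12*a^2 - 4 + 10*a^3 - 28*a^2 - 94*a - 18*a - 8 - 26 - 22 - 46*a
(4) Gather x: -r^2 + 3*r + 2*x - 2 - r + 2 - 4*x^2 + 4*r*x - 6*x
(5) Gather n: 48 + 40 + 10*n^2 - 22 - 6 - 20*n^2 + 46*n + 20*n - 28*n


(1) = 7*d - n + 3
(2) = 2*s^2 - 8
(3) = 10*a^3 - 16*a^2 - 158*a - 60
(4) = -r^2 + 2*r - 4*x^2 + x*(4*r - 4)
(5) = -10*n^2 + 38*n + 60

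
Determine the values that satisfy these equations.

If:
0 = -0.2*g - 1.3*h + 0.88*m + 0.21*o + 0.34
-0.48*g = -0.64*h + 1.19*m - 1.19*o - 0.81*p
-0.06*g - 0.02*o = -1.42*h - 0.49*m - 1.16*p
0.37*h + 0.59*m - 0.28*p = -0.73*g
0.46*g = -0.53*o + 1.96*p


Then:
g = 0.10
h = 0.09
m = -0.19
o = -0.18
p = -0.03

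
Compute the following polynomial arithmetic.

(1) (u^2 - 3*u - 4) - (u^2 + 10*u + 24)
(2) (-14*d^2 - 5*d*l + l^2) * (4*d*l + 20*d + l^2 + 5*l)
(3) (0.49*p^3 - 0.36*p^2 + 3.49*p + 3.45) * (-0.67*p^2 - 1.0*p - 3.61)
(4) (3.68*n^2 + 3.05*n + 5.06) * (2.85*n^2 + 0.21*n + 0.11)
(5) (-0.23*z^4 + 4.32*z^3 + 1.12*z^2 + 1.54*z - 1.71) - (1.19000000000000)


(1) = -13*u - 28
(2) = -56*d^3*l - 280*d^3 - 34*d^2*l^2 - 170*d^2*l - d*l^3 - 5*d*l^2 + l^4 + 5*l^3
(3) = -0.3283*p^5 - 0.2488*p^4 - 3.7472*p^3 - 4.5019*p^2 - 16.0489*p - 12.4545
(4) = 10.488*n^4 + 9.4653*n^3 + 15.4663*n^2 + 1.3981*n + 0.5566
(5) = -0.23*z^4 + 4.32*z^3 + 1.12*z^2 + 1.54*z - 2.9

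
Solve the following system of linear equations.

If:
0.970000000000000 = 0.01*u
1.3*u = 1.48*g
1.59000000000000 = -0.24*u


Then:
No Solution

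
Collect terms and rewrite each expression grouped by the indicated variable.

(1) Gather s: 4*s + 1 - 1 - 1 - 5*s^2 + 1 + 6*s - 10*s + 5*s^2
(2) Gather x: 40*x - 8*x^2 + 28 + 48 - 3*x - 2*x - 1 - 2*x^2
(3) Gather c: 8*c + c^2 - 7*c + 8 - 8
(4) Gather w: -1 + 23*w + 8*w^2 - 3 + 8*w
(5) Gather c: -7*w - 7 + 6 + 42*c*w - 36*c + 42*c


(1) = 0
(2) = -10*x^2 + 35*x + 75
(3) = c^2 + c
(4) = 8*w^2 + 31*w - 4
(5) = c*(42*w + 6) - 7*w - 1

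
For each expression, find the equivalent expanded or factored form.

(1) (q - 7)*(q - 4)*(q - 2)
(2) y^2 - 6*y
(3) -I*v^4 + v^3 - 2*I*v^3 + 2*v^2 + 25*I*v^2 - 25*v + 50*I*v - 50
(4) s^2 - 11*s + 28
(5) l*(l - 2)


(1) = q^3 - 13*q^2 + 50*q - 56
(2) = y*(y - 6)
(3) = (v - 5)*(v + 2)*(v + 5)*(-I*v + 1)
(4) = (s - 7)*(s - 4)
(5) = l^2 - 2*l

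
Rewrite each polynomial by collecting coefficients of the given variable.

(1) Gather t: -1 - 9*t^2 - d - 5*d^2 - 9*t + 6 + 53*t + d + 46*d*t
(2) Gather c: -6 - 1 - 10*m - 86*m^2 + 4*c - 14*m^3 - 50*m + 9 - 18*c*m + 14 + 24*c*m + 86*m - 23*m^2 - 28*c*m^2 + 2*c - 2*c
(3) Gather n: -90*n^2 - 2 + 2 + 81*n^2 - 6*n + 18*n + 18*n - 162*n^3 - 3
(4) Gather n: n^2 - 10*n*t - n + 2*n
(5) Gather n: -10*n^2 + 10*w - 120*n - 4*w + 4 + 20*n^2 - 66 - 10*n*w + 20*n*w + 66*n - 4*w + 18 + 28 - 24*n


(1) = -5*d^2 - 9*t^2 + t*(46*d + 44) + 5
(2) = c*(-28*m^2 + 6*m + 4) - 14*m^3 - 109*m^2 + 26*m + 16
(3) = -162*n^3 - 9*n^2 + 30*n - 3
(4) = n^2 + n*(1 - 10*t)
(5) = 10*n^2 + n*(10*w - 78) + 2*w - 16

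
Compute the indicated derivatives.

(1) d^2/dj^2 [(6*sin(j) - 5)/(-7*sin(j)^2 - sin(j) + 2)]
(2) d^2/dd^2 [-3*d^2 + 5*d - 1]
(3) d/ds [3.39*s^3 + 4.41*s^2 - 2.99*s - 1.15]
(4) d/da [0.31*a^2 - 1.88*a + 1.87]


(1) = (294*sin(j)^5 - 1022*sin(j)^4 - 189*sin(j)^3 + 1197*sin(j)^2 - 280*sin(j) + 126)/(7*sin(j)^2 + sin(j) - 2)^3
(2) = -6
(3) = 10.17*s^2 + 8.82*s - 2.99
(4) = 0.62*a - 1.88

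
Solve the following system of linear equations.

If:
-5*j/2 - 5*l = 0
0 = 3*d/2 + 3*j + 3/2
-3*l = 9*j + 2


Then:
d = -7/15
j = -4/15
l = 2/15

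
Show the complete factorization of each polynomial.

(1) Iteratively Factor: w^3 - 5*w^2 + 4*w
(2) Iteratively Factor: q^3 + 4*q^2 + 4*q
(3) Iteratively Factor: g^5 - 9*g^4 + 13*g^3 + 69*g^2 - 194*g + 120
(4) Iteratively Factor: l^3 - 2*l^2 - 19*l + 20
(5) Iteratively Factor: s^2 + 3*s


(1) = (w - 4)*(w^2 - w) = (w - 4)*(w - 1)*(w)
(2) = (q)*(q^2 + 4*q + 4) = q*(q + 2)*(q + 2)
(3) = (g - 2)*(g^4 - 7*g^3 - g^2 + 67*g - 60) = (g - 2)*(g - 1)*(g^3 - 6*g^2 - 7*g + 60) = (g - 5)*(g - 2)*(g - 1)*(g^2 - g - 12) = (g - 5)*(g - 4)*(g - 2)*(g - 1)*(g + 3)
(4) = (l + 4)*(l^2 - 6*l + 5) = (l - 1)*(l + 4)*(l - 5)
(5) = (s)*(s + 3)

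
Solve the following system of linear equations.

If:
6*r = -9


Then:
r = -3/2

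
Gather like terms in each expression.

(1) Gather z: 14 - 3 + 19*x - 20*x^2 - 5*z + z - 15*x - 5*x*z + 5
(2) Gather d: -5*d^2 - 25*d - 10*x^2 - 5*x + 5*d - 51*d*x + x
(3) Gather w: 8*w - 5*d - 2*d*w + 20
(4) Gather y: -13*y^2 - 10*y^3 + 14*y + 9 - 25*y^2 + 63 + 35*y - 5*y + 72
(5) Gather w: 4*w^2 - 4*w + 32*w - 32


(1) = -20*x^2 + 4*x + z*(-5*x - 4) + 16
(2) = -5*d^2 + d*(-51*x - 20) - 10*x^2 - 4*x
(3) = -5*d + w*(8 - 2*d) + 20
(4) = -10*y^3 - 38*y^2 + 44*y + 144
(5) = 4*w^2 + 28*w - 32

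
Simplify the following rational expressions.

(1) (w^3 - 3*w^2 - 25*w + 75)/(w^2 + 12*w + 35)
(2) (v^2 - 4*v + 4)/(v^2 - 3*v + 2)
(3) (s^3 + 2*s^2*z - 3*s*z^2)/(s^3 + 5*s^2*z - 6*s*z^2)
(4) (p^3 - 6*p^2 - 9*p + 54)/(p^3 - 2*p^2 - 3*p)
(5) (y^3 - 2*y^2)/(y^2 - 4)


(1) = (w^2 - 8*w + 15)/(w + 7)
(2) = (v - 2)/(v - 1)
(3) = (s + 3*z)/(s + 6*z)
(4) = (p^2 - 3*p - 18)/(p^2 + p)
(5) = y^2/(y + 2)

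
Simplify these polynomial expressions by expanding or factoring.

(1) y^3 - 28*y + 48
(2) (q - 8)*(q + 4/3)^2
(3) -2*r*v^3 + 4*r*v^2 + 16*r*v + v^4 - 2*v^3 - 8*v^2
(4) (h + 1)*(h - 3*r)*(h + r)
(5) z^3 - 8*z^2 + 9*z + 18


(1) = (y - 4)*(y - 2)*(y + 6)
(2) = q^3 - 16*q^2/3 - 176*q/9 - 128/9
(3) = v*(-2*r + v)*(v - 4)*(v + 2)
(4) = h^3 - 2*h^2*r + h^2 - 3*h*r^2 - 2*h*r - 3*r^2
(5) = (z - 6)*(z - 3)*(z + 1)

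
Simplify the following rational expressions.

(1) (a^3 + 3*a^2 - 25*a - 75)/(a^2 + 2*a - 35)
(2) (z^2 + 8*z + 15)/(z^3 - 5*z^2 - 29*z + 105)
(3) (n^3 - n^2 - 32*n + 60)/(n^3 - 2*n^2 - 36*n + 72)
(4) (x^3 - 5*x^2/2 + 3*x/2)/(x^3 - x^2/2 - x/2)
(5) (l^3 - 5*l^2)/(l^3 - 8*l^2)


(1) = (a^2 + 8*a + 15)/(a + 7)
(2) = (z + 3)/(z^2 - 10*z + 21)
(3) = (n - 5)/(n - 6)
(4) = (2*x - 3)/(2*x + 1)
(5) = (l - 5)/(l - 8)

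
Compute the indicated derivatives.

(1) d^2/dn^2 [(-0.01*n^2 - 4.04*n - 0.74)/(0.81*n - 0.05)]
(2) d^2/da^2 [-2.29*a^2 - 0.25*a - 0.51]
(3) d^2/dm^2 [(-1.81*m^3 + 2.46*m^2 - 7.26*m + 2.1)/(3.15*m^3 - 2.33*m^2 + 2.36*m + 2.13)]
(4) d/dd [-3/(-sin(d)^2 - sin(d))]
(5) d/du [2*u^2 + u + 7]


(1) = -1.298318/(0.531441*n^3 - 0.098415*n^2 + 0.006075*n - 0.000125)
(2) = -4.58000000000000
(3) = (22.24971*m^6 - 351.49086*m^5 + 605.76012*m^4 - 459.641882*m^3 + 765.265536*m^2 - 419.279238*m + 139.547184)/(31.255875*m^9 - 69.358275*m^8 + 121.554405*m^7 - 53.171882*m^6 - 2.729478*m^5 + 90.765687*m^4 - 14.256703*m^3 + 3.876813*m^2 + 32.121252*m + 9.663597)
(4) = -(6/tan(d) + 3*cos(d)/sin(d)^2)/(sin(d) + 1)^2
(5) = 4*u + 1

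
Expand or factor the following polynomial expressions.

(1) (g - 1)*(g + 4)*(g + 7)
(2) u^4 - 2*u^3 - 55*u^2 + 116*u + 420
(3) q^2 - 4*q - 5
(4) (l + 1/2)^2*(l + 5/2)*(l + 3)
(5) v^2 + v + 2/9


(1) = g^3 + 10*g^2 + 17*g - 28
(2) = (u - 6)*(u - 5)*(u + 2)*(u + 7)
(3) = (q - 5)*(q + 1)
(4) = l^4 + 13*l^3/2 + 53*l^2/4 + 71*l/8 + 15/8
(5) = (v + 1/3)*(v + 2/3)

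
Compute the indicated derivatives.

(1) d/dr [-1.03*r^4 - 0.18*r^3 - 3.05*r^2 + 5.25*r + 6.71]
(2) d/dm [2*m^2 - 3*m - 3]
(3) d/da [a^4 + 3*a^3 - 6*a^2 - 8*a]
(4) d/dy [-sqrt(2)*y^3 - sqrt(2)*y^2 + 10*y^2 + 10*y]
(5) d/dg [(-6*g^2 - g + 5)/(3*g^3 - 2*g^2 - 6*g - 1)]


(1) = -4.12*r^3 - 0.54*r^2 - 6.1*r + 5.25
(2) = 4*m - 3
(3) = 4*a^3 + 9*a^2 - 12*a - 8
(4) = -3*sqrt(2)*y^2 - 2*sqrt(2)*y + 20*y + 10
(5) = (18*g^2 - 30*g + 31)/(9*g^4 - 30*g^3 + 19*g^2 + 10*g + 1)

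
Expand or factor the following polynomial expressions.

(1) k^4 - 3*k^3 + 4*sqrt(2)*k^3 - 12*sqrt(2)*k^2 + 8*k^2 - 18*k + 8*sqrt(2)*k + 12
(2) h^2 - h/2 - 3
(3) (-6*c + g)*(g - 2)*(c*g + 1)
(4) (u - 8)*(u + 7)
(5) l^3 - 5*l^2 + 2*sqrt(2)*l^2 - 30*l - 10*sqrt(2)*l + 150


(1) = (k - 2)*(k - 1)*(k + sqrt(2))*(k + 3*sqrt(2))
(2) = (h - 2)*(h + 3/2)
(3) = -6*c^2*g^2 + 12*c^2*g + c*g^3 - 2*c*g^2 - 6*c*g + 12*c + g^2 - 2*g
(4) = u^2 - u - 56
(5) = (l - 5)*(l - 3*sqrt(2))*(l + 5*sqrt(2))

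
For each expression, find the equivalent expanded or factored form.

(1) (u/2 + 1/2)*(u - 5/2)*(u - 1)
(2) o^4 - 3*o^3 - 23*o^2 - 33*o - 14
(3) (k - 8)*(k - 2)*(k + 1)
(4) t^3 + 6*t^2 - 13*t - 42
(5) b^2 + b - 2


(1) = u^3/2 - 5*u^2/4 - u/2 + 5/4
(2) = (o - 7)*(o + 1)^2*(o + 2)
(3) = k^3 - 9*k^2 + 6*k + 16
(4) = (t - 3)*(t + 2)*(t + 7)
(5) = (b - 1)*(b + 2)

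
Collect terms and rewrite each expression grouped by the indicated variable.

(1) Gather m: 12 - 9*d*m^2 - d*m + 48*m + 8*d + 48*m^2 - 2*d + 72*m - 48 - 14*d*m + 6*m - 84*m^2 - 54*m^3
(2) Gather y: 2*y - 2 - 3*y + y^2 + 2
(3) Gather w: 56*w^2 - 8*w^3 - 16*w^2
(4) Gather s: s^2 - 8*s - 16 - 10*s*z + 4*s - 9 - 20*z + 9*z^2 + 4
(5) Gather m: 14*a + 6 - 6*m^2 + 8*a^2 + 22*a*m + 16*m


(1) = 6*d - 54*m^3 + m^2*(-9*d - 36) + m*(126 - 15*d) - 36
(2) = y^2 - y
(3) = -8*w^3 + 40*w^2
(4) = s^2 + s*(-10*z - 4) + 9*z^2 - 20*z - 21
(5) = 8*a^2 + 14*a - 6*m^2 + m*(22*a + 16) + 6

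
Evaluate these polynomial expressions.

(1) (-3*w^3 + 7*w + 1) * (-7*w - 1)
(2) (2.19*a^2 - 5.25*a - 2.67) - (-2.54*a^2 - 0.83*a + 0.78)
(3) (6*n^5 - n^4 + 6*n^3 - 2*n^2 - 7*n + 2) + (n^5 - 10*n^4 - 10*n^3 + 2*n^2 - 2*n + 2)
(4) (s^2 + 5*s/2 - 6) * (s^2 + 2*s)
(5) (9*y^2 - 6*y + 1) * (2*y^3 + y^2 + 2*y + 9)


(1) = 21*w^4 + 3*w^3 - 49*w^2 - 14*w - 1
(2) = 4.73*a^2 - 4.42*a - 3.45
(3) = 7*n^5 - 11*n^4 - 4*n^3 - 9*n + 4
(4) = s^4 + 9*s^3/2 - s^2 - 12*s
(5) = 18*y^5 - 3*y^4 + 14*y^3 + 70*y^2 - 52*y + 9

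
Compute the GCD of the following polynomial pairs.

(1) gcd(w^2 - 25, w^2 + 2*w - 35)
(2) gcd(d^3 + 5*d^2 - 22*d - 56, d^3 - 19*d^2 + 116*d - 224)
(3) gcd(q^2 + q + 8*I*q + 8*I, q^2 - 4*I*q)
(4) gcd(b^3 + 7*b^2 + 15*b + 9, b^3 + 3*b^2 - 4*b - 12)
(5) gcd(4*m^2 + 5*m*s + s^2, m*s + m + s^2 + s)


(1) = gcd((w - 5)*(w + 5), (w - 5)*(w + 7)) = w - 5
(2) = d - 4
(3) = gcd((q + 1)*(q + 8*I), q*(q - 4*I)) = 1
(4) = b + 3
(5) = m + s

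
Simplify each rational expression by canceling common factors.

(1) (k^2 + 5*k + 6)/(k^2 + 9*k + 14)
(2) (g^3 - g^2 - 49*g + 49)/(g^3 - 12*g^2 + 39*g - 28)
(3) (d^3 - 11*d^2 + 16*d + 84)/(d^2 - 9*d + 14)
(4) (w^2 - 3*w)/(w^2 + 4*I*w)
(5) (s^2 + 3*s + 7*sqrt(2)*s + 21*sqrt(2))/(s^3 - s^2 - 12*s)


(1) = (k + 3)/(k + 7)
(2) = (g + 7)/(g - 4)
(3) = (d^2 - 4*d - 12)/(d - 2)
(4) = (w - 3)/(w + 4*I)
(5) = (s + 7*sqrt(2))/(s^2 - 4*s)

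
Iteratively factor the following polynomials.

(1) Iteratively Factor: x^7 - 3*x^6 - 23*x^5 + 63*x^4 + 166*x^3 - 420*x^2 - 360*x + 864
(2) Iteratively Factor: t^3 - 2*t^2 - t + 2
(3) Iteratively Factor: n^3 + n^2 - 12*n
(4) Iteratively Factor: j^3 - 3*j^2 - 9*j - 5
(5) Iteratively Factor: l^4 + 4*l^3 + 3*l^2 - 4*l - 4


(1) = (x + 3)*(x^6 - 6*x^5 - 5*x^4 + 78*x^3 - 68*x^2 - 216*x + 288) = (x - 3)*(x + 3)*(x^5 - 3*x^4 - 14*x^3 + 36*x^2 + 40*x - 96) = (x - 3)*(x - 2)*(x + 3)*(x^4 - x^3 - 16*x^2 + 4*x + 48) = (x - 3)*(x - 2)*(x + 2)*(x + 3)*(x^3 - 3*x^2 - 10*x + 24) = (x - 4)*(x - 3)*(x - 2)*(x + 2)*(x + 3)*(x^2 + x - 6) = (x - 4)*(x - 3)*(x - 2)*(x + 2)*(x + 3)^2*(x - 2)
(2) = (t - 2)*(t^2 - 1) = (t - 2)*(t + 1)*(t - 1)
(3) = (n - 3)*(n^2 + 4*n) = n*(n - 3)*(n + 4)
(4) = (j - 5)*(j^2 + 2*j + 1) = (j - 5)*(j + 1)*(j + 1)
(5) = (l - 1)*(l^3 + 5*l^2 + 8*l + 4) = (l - 1)*(l + 2)*(l^2 + 3*l + 2) = (l - 1)*(l + 2)^2*(l + 1)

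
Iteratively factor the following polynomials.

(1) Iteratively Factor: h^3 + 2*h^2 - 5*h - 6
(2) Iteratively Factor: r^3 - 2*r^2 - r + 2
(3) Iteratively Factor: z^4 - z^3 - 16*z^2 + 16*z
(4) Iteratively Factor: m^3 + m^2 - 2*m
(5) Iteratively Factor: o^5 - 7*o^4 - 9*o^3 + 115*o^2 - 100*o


(1) = (h + 3)*(h^2 - h - 2) = (h - 2)*(h + 3)*(h + 1)
(2) = (r - 1)*(r^2 - r - 2) = (r - 2)*(r - 1)*(r + 1)
(3) = (z - 4)*(z^3 + 3*z^2 - 4*z) = z*(z - 4)*(z^2 + 3*z - 4) = z*(z - 4)*(z + 4)*(z - 1)
(4) = (m + 2)*(m^2 - m) = (m - 1)*(m + 2)*(m)
(5) = (o - 1)*(o^4 - 6*o^3 - 15*o^2 + 100*o) = o*(o - 1)*(o^3 - 6*o^2 - 15*o + 100) = o*(o - 5)*(o - 1)*(o^2 - o - 20) = o*(o - 5)*(o - 1)*(o + 4)*(o - 5)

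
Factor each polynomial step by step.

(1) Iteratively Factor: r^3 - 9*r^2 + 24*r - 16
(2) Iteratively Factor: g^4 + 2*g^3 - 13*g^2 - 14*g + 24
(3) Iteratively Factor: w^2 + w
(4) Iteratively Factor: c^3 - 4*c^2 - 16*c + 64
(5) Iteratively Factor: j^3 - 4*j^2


(1) = (r - 1)*(r^2 - 8*r + 16) = (r - 4)*(r - 1)*(r - 4)
(2) = (g - 1)*(g^3 + 3*g^2 - 10*g - 24) = (g - 1)*(g + 2)*(g^2 + g - 12) = (g - 1)*(g + 2)*(g + 4)*(g - 3)
(3) = (w)*(w + 1)
(4) = (c - 4)*(c^2 - 16) = (c - 4)^2*(c + 4)
(5) = (j)*(j^2 - 4*j) = j*(j - 4)*(j)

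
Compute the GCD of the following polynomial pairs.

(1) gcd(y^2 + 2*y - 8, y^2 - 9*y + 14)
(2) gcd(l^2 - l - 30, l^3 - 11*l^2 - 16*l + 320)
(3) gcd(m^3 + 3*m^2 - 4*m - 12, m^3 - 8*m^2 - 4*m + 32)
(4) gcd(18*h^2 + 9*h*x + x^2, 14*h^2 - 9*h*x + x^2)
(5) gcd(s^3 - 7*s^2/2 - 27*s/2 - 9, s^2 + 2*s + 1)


(1) = y - 2
(2) = l + 5
(3) = m^2 - 4
(4) = gcd((3*h + x)*(6*h + x), (-7*h + x)*(-2*h + x)) = 1
(5) = s + 1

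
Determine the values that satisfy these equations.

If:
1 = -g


Then:
g = -1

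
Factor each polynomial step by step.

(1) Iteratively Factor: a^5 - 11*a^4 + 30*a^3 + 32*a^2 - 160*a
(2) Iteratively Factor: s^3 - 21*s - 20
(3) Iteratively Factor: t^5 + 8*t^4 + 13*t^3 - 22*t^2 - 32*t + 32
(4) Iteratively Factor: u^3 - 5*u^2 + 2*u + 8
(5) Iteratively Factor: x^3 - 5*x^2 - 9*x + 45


(1) = (a + 2)*(a^4 - 13*a^3 + 56*a^2 - 80*a) = (a - 5)*(a + 2)*(a^3 - 8*a^2 + 16*a) = (a - 5)*(a - 4)*(a + 2)*(a^2 - 4*a) = a*(a - 5)*(a - 4)*(a + 2)*(a - 4)
(2) = (s + 1)*(s^2 - s - 20) = (s + 1)*(s + 4)*(s - 5)
(3) = (t + 4)*(t^4 + 4*t^3 - 3*t^2 - 10*t + 8) = (t + 4)^2*(t^3 - 3*t + 2) = (t - 1)*(t + 4)^2*(t^2 + t - 2) = (t - 1)^2*(t + 4)^2*(t + 2)
(4) = (u + 1)*(u^2 - 6*u + 8) = (u - 4)*(u + 1)*(u - 2)
(5) = (x - 5)*(x^2 - 9) = (x - 5)*(x + 3)*(x - 3)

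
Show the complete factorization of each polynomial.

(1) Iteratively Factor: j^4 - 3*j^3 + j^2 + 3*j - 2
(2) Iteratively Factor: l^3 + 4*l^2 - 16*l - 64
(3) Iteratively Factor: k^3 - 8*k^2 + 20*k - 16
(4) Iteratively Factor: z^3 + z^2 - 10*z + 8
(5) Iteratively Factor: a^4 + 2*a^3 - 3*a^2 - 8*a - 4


(1) = (j - 1)*(j^3 - 2*j^2 - j + 2) = (j - 1)*(j + 1)*(j^2 - 3*j + 2) = (j - 2)*(j - 1)*(j + 1)*(j - 1)
(2) = (l - 4)*(l^2 + 8*l + 16) = (l - 4)*(l + 4)*(l + 4)
(3) = (k - 2)*(k^2 - 6*k + 8) = (k - 4)*(k - 2)*(k - 2)
(4) = (z + 4)*(z^2 - 3*z + 2) = (z - 1)*(z + 4)*(z - 2)
(5) = (a + 1)*(a^3 + a^2 - 4*a - 4) = (a + 1)*(a + 2)*(a^2 - a - 2) = (a - 2)*(a + 1)*(a + 2)*(a + 1)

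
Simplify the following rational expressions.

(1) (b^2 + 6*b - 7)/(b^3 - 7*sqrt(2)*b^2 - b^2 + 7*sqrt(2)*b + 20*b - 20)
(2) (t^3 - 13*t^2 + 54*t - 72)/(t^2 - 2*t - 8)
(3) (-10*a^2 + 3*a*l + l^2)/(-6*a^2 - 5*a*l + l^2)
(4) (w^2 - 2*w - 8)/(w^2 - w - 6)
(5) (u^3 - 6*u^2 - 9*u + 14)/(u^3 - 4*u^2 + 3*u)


(1) = (b + 7)/(b^2 - 7*sqrt(2)*b + 20)
(2) = (t^2 - 9*t + 18)/(t + 2)
(3) = (10*a^2 - 3*a*l - l^2)/(6*a^2 + 5*a*l - l^2)
(4) = (w - 4)/(w - 3)
(5) = (u^2 - 5*u - 14)/(u^2 - 3*u)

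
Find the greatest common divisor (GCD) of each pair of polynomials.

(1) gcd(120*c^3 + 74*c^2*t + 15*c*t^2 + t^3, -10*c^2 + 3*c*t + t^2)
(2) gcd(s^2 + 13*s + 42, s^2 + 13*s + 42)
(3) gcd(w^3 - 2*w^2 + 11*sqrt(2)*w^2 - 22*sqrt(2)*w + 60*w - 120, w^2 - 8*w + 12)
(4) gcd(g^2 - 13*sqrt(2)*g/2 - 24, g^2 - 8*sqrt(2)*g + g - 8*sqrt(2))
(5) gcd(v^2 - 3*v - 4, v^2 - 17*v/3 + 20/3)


(1) = 5*c + t
(2) = s^2 + 13*s + 42
(3) = w - 2
(4) = g - 8*sqrt(2)
(5) = gcd((v - 4)*(v + 1), (v - 4)*(v - 5/3)) = v - 4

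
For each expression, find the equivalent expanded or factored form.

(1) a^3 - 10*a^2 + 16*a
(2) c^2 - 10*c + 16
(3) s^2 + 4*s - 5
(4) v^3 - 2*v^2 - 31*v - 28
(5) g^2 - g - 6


(1) = a*(a - 8)*(a - 2)
(2) = (c - 8)*(c - 2)
(3) = (s - 1)*(s + 5)
(4) = (v - 7)*(v + 1)*(v + 4)
(5) = (g - 3)*(g + 2)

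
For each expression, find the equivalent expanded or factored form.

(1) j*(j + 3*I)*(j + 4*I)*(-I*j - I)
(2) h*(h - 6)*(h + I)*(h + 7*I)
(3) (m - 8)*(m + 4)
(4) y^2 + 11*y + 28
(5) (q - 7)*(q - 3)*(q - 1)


(1) = -I*j^4 + 7*j^3 - I*j^3 + 7*j^2 + 12*I*j^2 + 12*I*j
(2) = h^4 - 6*h^3 + 8*I*h^3 - 7*h^2 - 48*I*h^2 + 42*h
(3) = m^2 - 4*m - 32
(4) = (y + 4)*(y + 7)
(5) = q^3 - 11*q^2 + 31*q - 21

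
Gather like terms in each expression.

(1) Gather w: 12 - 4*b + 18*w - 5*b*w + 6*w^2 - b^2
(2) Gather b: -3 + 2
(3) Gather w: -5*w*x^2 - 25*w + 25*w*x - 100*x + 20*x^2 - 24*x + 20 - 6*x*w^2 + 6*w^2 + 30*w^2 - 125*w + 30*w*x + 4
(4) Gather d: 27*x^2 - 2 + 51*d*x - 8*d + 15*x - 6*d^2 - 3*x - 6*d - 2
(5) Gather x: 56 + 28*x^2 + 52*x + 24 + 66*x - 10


(1) = -b^2 - 4*b + 6*w^2 + w*(18 - 5*b) + 12
(2) = -1
(3) = w^2*(36 - 6*x) + w*(-5*x^2 + 55*x - 150) + 20*x^2 - 124*x + 24
(4) = -6*d^2 + d*(51*x - 14) + 27*x^2 + 12*x - 4
(5) = 28*x^2 + 118*x + 70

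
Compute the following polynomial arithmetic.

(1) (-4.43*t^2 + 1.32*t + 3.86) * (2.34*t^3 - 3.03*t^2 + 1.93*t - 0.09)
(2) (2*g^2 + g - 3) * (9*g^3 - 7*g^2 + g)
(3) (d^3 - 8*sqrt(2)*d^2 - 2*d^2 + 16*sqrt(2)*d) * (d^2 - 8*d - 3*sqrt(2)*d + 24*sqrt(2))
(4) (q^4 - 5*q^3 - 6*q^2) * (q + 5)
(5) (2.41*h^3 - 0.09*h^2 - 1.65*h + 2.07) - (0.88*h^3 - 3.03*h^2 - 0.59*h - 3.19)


(1) = -10.3662*t^5 + 16.5117*t^4 - 3.5171*t^3 - 8.7495*t^2 + 7.331*t - 0.3474
(2) = 18*g^5 - 5*g^4 - 32*g^3 + 22*g^2 - 3*g
(3) = d^5 - 11*sqrt(2)*d^4 - 10*d^4 + 64*d^3 + 110*sqrt(2)*d^3 - 480*d^2 - 176*sqrt(2)*d^2 + 768*d
(4) = q^5 - 31*q^3 - 30*q^2
(5) = 1.53*h^3 + 2.94*h^2 - 1.06*h + 5.26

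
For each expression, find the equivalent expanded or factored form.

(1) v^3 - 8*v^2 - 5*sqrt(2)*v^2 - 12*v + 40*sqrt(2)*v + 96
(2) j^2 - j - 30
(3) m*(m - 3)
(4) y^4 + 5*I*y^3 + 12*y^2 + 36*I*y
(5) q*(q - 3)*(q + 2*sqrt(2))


(1) = (v - 8)*(v - 6*sqrt(2))*(v + sqrt(2))
(2) = (j - 6)*(j + 5)
(3) = m^2 - 3*m
(4) = y*(y - 3*I)*(y + 2*I)*(y + 6*I)
(5) = q^3 - 3*q^2 + 2*sqrt(2)*q^2 - 6*sqrt(2)*q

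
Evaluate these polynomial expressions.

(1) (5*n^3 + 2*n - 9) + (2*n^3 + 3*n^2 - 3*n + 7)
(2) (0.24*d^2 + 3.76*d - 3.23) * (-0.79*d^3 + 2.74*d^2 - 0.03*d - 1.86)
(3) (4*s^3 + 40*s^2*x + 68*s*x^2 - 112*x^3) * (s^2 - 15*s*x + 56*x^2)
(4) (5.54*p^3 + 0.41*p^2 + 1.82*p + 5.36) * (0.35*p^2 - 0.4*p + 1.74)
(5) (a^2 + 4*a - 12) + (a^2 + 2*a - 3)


(1) = 7*n^3 + 3*n^2 - n - 2
(2) = -0.1896*d^5 - 2.3128*d^4 + 12.8469*d^3 - 9.4094*d^2 - 6.8967*d + 6.0078
(3) = 4*s^5 - 20*s^4*x - 308*s^3*x^2 + 1108*s^2*x^3 + 5488*s*x^4 - 6272*x^5
(4) = 1.939*p^5 - 2.0725*p^4 + 10.1126*p^3 + 1.8614*p^2 + 1.0228*p + 9.3264
(5) = 2*a^2 + 6*a - 15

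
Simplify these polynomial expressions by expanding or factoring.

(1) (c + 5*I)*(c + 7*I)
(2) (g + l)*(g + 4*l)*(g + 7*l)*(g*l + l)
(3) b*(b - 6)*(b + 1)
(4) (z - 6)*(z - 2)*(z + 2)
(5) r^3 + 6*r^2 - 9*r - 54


(1) = c^2 + 12*I*c - 35
(2) = g^4*l + 12*g^3*l^2 + g^3*l + 39*g^2*l^3 + 12*g^2*l^2 + 28*g*l^4 + 39*g*l^3 + 28*l^4
(3) = b^3 - 5*b^2 - 6*b
(4) = z^3 - 6*z^2 - 4*z + 24
(5) = (r - 3)*(r + 3)*(r + 6)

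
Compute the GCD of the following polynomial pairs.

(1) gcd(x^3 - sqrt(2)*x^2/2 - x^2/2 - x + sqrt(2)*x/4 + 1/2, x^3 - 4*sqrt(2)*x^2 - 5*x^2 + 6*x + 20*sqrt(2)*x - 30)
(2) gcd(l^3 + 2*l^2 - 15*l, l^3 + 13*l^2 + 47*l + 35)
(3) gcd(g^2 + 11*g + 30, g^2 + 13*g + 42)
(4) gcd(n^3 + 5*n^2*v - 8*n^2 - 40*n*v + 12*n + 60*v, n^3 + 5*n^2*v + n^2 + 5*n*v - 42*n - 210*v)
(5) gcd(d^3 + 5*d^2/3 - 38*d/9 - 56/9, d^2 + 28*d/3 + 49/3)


(1) = x - sqrt(2)
(2) = gcd(l*(l - 3)*(l + 5), (l + 1)*(l + 5)*(l + 7)) = l + 5
(3) = gcd((g + 5)*(g + 6), (g + 6)*(g + 7)) = g + 6
(4) = n^2 + 5*n*v - 6*n - 30*v
(5) = d + 7/3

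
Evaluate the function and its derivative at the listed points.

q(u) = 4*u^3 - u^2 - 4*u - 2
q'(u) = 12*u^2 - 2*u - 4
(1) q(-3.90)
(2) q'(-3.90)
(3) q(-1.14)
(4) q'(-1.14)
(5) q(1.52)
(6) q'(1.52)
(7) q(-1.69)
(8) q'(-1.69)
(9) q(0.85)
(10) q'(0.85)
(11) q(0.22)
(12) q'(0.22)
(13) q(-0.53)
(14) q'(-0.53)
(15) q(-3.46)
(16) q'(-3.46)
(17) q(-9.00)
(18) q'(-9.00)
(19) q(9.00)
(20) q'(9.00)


(1) = -238.89
(2) = 186.32
(3) = -4.67
(4) = 13.88
(5) = 3.66
(6) = 20.68
(7) = -17.40
(8) = 33.65
(9) = -3.67
(10) = 2.97
(11) = -2.89
(12) = -3.86
(13) = -0.76
(14) = 0.43
(15) = -165.82
(16) = 146.58
(17) = -2963.00
(18) = 986.00
(19) = 2797.00
(20) = 950.00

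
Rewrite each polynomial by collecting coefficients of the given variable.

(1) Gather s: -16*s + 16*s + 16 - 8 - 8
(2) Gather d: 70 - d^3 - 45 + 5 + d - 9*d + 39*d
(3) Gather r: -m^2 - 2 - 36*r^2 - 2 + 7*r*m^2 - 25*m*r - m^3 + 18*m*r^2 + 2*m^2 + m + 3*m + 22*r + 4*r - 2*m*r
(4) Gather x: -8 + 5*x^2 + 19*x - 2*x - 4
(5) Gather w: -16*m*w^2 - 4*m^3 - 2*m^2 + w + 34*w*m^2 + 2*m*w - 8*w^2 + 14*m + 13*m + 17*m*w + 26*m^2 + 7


(1) = 0
(2) = -d^3 + 31*d + 30
(3) = -m^3 + m^2 + 4*m + r^2*(18*m - 36) + r*(7*m^2 - 27*m + 26) - 4
(4) = 5*x^2 + 17*x - 12
(5) = -4*m^3 + 24*m^2 + 27*m + w^2*(-16*m - 8) + w*(34*m^2 + 19*m + 1) + 7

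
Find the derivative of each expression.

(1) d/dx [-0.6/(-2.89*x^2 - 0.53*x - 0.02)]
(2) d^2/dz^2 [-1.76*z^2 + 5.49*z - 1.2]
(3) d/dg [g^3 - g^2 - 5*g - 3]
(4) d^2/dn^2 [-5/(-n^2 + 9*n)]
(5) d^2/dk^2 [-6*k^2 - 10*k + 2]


(1) = (-3.468*x - 0.318)/(2.89*x^2 + 0.53*x + 0.02)^2
(2) = -3.52000000000000
(3) = 3*g^2 - 2*g - 5
(4) = 10*(-n*(n - 9) + (2*n - 9)^2)/(n^3*(n - 9)^3)
(5) = -12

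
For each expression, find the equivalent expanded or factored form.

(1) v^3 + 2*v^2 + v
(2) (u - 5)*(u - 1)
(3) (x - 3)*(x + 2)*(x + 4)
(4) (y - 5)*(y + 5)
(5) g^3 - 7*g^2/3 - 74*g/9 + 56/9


(1) = v*(v + 1)^2
(2) = u^2 - 6*u + 5
(3) = x^3 + 3*x^2 - 10*x - 24
(4) = y^2 - 25
(5) = (g - 4)*(g - 2/3)*(g + 7/3)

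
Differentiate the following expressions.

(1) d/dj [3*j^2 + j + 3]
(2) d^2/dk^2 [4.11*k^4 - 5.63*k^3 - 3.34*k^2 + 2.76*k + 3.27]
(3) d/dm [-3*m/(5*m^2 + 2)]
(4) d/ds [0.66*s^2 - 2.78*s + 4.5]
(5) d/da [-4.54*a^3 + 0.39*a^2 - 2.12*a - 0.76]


(1) = 6*j + 1
(2) = 49.32*k^2 - 33.78*k - 6.68
(3) = 3*(5*m^2 - 2)/(5*m^2 + 2)^2
(4) = 1.32*s - 2.78
(5) = -13.62*a^2 + 0.78*a - 2.12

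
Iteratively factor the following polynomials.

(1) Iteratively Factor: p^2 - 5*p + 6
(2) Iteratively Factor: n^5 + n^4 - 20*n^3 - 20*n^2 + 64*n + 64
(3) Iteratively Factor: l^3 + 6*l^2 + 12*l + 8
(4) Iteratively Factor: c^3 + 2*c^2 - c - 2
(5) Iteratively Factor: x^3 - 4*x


(1) = (p - 3)*(p - 2)
(2) = (n + 2)*(n^4 - n^3 - 18*n^2 + 16*n + 32) = (n - 4)*(n + 2)*(n^3 + 3*n^2 - 6*n - 8) = (n - 4)*(n - 2)*(n + 2)*(n^2 + 5*n + 4) = (n - 4)*(n - 2)*(n + 1)*(n + 2)*(n + 4)
(3) = (l + 2)*(l^2 + 4*l + 4) = (l + 2)^2*(l + 2)
(4) = (c + 1)*(c^2 + c - 2) = (c + 1)*(c + 2)*(c - 1)
(5) = (x)*(x^2 - 4) = x*(x + 2)*(x - 2)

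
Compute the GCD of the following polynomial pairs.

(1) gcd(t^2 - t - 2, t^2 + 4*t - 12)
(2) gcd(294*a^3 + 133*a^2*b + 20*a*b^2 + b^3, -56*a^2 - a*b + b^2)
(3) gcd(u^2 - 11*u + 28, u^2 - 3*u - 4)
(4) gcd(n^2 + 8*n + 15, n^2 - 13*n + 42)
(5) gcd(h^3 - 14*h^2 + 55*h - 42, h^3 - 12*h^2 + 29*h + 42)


(1) = t - 2
(2) = 7*a + b
(3) = gcd((u - 7)*(u - 4), (u - 4)*(u + 1)) = u - 4
(4) = gcd((n + 3)*(n + 5), (n - 7)*(n - 6)) = 1
(5) = gcd((h - 7)*(h - 6)*(h - 1), (h - 7)*(h - 6)*(h + 1)) = h^2 - 13*h + 42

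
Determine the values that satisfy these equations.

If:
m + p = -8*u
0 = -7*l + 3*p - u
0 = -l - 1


Then:
l = -1
m = 7/3 - 25*u/3
p = u/3 - 7/3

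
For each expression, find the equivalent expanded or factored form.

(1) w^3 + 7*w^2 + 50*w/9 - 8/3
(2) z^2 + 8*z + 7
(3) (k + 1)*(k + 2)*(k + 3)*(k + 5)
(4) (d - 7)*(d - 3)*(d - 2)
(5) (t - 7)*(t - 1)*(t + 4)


(1) = (w - 1/3)*(w + 4/3)*(w + 6)
(2) = (z + 1)*(z + 7)
(3) = k^4 + 11*k^3 + 41*k^2 + 61*k + 30
(4) = d^3 - 12*d^2 + 41*d - 42
(5) = t^3 - 4*t^2 - 25*t + 28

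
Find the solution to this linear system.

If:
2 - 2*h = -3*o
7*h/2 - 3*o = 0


Then:
h = -4/3
o = -14/9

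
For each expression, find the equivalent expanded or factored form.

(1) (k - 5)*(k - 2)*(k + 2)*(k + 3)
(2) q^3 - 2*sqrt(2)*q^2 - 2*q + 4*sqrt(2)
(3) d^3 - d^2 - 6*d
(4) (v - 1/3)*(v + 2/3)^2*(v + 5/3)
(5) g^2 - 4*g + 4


(1) = k^4 - 2*k^3 - 19*k^2 + 8*k + 60
(2) = (q - 2*sqrt(2))*(q - sqrt(2))*(q + sqrt(2))
(3) = d*(d - 3)*(d + 2)
(4) = v^4 + 8*v^3/3 + 5*v^2/3 - 4*v/27 - 20/81
(5) = (g - 2)^2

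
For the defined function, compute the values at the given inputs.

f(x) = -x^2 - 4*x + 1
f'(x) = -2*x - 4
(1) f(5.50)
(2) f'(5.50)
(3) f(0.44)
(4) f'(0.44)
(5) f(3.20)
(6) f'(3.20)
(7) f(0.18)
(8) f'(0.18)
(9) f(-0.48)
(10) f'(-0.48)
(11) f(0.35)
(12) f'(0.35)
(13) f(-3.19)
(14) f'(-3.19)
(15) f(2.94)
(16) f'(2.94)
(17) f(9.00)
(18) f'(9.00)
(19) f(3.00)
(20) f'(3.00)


(1) = -51.25
(2) = -15.00
(3) = -0.95
(4) = -4.88
(5) = -22.04
(6) = -10.40
(7) = 0.25
(8) = -4.36
(9) = 2.69
(10) = -3.04
(11) = -0.52
(12) = -4.70
(13) = 3.58
(14) = 2.38
(15) = -19.40
(16) = -9.88
(17) = -116.00
(18) = -22.00
(19) = -20.00
(20) = -10.00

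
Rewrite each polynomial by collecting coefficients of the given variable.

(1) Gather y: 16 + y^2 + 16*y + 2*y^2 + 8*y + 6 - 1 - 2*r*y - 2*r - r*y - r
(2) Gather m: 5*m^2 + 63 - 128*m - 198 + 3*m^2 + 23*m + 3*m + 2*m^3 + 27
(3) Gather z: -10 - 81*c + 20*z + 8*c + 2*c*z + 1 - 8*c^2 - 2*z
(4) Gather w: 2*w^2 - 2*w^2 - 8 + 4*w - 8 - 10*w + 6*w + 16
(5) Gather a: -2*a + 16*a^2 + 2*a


(1) = -3*r + 3*y^2 + y*(24 - 3*r) + 21
(2) = 2*m^3 + 8*m^2 - 102*m - 108
(3) = -8*c^2 - 73*c + z*(2*c + 18) - 9
(4) = 0
(5) = 16*a^2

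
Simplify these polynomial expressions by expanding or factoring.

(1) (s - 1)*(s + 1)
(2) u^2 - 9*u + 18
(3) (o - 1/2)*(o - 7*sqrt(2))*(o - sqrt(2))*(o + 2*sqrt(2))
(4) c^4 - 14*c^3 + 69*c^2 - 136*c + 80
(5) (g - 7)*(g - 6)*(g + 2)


(1) = s^2 - 1
(2) = (u - 6)*(u - 3)
(3) = o^4 - 6*sqrt(2)*o^3 - o^3/2 - 18*o^2 + 3*sqrt(2)*o^2 + 9*o + 28*sqrt(2)*o - 14*sqrt(2)
(4) = (c - 5)*(c - 4)^2*(c - 1)
(5) = g^3 - 11*g^2 + 16*g + 84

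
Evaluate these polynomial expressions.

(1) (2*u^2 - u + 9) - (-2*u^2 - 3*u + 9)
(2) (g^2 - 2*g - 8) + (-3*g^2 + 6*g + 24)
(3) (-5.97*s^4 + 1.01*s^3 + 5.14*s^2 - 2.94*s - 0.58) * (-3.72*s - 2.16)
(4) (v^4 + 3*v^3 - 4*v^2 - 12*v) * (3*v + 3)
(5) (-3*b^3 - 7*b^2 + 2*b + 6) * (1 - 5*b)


(1) = 4*u^2 + 2*u
(2) = -2*g^2 + 4*g + 16
(3) = 22.2084*s^5 + 9.138*s^4 - 21.3024*s^3 - 0.1656*s^2 + 8.508*s + 1.2528
(4) = 3*v^5 + 12*v^4 - 3*v^3 - 48*v^2 - 36*v
(5) = 15*b^4 + 32*b^3 - 17*b^2 - 28*b + 6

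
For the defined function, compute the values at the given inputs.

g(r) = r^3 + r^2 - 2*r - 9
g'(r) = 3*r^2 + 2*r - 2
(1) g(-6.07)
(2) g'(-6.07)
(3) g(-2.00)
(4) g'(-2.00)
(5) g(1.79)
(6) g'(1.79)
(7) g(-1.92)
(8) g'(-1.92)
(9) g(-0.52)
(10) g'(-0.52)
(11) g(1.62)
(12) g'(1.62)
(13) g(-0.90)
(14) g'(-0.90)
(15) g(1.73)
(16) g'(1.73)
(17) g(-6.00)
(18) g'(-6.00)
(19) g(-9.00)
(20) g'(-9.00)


(1) = -183.66
(2) = 96.39
(3) = -9.00
(4) = 6.00
(5) = -3.64
(6) = 11.19
(7) = -8.55
(8) = 5.22
(9) = -7.83
(10) = -2.23
(11) = -5.36
(12) = 9.11
(13) = -7.12
(14) = -1.37
(15) = -4.29
(16) = 10.44
(17) = -177.00
(18) = 94.00
(19) = -639.00
(20) = 223.00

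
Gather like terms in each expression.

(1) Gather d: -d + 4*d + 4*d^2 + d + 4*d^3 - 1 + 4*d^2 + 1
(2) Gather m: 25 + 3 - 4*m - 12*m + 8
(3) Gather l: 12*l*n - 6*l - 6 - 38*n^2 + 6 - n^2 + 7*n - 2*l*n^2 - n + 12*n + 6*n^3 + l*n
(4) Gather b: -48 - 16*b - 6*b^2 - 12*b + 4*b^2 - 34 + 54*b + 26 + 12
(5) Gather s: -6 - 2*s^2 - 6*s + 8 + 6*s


(1) = 4*d^3 + 8*d^2 + 4*d
(2) = 36 - 16*m
(3) = l*(-2*n^2 + 13*n - 6) + 6*n^3 - 39*n^2 + 18*n
(4) = -2*b^2 + 26*b - 44
(5) = 2 - 2*s^2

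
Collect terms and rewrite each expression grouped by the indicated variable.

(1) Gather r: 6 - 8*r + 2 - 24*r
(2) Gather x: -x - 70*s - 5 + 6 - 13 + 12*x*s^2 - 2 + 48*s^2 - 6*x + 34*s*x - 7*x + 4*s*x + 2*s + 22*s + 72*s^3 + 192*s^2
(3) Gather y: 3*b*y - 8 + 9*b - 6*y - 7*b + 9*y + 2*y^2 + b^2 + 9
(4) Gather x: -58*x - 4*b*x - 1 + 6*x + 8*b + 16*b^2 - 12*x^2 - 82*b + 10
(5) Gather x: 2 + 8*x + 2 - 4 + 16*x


(1) = 8 - 32*r
(2) = 72*s^3 + 240*s^2 - 46*s + x*(12*s^2 + 38*s - 14) - 14
(3) = b^2 + 2*b + 2*y^2 + y*(3*b + 3) + 1
(4) = 16*b^2 - 74*b - 12*x^2 + x*(-4*b - 52) + 9
(5) = 24*x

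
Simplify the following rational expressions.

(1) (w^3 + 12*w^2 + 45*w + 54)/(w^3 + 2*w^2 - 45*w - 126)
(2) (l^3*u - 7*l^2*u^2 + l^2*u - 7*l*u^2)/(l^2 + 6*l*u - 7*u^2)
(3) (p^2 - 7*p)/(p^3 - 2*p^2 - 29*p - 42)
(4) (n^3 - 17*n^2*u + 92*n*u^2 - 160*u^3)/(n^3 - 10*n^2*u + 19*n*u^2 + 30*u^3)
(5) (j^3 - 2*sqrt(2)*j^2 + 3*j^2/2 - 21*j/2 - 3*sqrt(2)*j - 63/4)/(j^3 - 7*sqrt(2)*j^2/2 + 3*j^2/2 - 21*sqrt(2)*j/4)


(1) = (w + 3)/(w - 7)
(2) = (-l^3*u + 7*l^2*u^2 - l^2*u + 7*l*u^2)/(-l^2 - 6*l*u + 7*u^2)
(3) = p/(p^2 + 5*p + 6)
(4) = (-n^2 + 12*n*u - 32*u^2)/(-n^2 + 5*n*u + 6*u^2)
(5) = (16*j + 24*sqrt(2))/(16*j)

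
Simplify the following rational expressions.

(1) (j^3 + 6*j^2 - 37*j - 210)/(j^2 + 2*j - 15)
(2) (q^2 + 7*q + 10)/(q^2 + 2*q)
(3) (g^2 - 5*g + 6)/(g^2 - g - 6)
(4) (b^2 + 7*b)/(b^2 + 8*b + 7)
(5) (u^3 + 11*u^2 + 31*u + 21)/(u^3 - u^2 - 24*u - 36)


(1) = (j^2 + j - 42)/(j - 3)
(2) = (q + 5)/q
(3) = (g - 2)/(g + 2)
(4) = b/(b + 1)
(5) = (u^2 + 8*u + 7)/(u^2 - 4*u - 12)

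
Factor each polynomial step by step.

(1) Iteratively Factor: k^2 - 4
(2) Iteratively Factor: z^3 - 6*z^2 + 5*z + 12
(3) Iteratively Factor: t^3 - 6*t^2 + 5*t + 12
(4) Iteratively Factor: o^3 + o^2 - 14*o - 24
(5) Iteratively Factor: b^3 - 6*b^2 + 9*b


(1) = (k - 2)*(k + 2)
(2) = (z + 1)*(z^2 - 7*z + 12) = (z - 3)*(z + 1)*(z - 4)
(3) = (t - 4)*(t^2 - 2*t - 3) = (t - 4)*(t - 3)*(t + 1)
(4) = (o + 3)*(o^2 - 2*o - 8) = (o + 2)*(o + 3)*(o - 4)
(5) = (b)*(b^2 - 6*b + 9) = b*(b - 3)*(b - 3)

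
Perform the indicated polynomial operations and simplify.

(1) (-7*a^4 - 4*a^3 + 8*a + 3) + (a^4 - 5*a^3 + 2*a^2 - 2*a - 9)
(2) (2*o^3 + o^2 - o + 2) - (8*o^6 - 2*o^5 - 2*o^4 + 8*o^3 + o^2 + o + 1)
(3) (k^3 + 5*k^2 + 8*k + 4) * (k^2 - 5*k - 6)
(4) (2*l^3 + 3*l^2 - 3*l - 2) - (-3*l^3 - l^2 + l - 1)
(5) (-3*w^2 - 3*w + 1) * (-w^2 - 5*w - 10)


(1) = -6*a^4 - 9*a^3 + 2*a^2 + 6*a - 6
(2) = -8*o^6 + 2*o^5 + 2*o^4 - 6*o^3 - 2*o + 1
(3) = k^5 - 23*k^3 - 66*k^2 - 68*k - 24
(4) = 5*l^3 + 4*l^2 - 4*l - 1
(5) = 3*w^4 + 18*w^3 + 44*w^2 + 25*w - 10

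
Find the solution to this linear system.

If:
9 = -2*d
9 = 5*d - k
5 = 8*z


Then:
d = -9/2
k = -63/2
z = 5/8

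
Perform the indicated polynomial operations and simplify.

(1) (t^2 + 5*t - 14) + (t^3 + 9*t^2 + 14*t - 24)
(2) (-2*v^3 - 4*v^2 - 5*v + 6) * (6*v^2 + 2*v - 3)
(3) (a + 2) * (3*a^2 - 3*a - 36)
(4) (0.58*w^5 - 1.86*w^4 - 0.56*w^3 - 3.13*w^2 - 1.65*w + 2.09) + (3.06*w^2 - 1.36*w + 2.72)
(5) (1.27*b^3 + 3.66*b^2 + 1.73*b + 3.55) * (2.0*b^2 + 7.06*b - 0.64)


(1) = t^3 + 10*t^2 + 19*t - 38
(2) = -12*v^5 - 28*v^4 - 32*v^3 + 38*v^2 + 27*v - 18
(3) = 3*a^3 + 3*a^2 - 42*a - 72
(4) = 0.58*w^5 - 1.86*w^4 - 0.56*w^3 - 0.07*w^2 - 3.01*w + 4.81
(5) = 2.54*b^5 + 16.2862*b^4 + 28.4868*b^3 + 16.9714*b^2 + 23.9558*b - 2.272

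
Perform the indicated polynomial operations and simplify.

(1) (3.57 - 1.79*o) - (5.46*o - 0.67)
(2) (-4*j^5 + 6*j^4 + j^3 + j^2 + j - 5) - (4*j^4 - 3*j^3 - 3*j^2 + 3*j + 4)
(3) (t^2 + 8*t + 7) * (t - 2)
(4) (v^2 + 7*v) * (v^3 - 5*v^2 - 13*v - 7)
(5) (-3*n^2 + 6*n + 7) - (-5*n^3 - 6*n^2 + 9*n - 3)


(1) = 4.24 - 7.25*o
(2) = -4*j^5 + 2*j^4 + 4*j^3 + 4*j^2 - 2*j - 9
(3) = t^3 + 6*t^2 - 9*t - 14
(4) = v^5 + 2*v^4 - 48*v^3 - 98*v^2 - 49*v
(5) = 5*n^3 + 3*n^2 - 3*n + 10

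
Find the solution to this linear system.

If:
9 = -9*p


Then:
p = -1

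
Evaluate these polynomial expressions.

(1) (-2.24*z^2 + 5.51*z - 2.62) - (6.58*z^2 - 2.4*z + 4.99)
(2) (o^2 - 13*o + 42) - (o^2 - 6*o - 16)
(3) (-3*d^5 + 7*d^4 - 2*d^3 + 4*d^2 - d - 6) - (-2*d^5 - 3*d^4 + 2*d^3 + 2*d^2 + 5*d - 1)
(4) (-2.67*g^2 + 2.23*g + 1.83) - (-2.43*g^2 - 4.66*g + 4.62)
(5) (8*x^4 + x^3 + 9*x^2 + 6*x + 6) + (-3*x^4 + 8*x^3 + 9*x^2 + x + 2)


(1) = -8.82*z^2 + 7.91*z - 7.61
(2) = 58 - 7*o
(3) = -d^5 + 10*d^4 - 4*d^3 + 2*d^2 - 6*d - 5
(4) = -0.24*g^2 + 6.89*g - 2.79
(5) = 5*x^4 + 9*x^3 + 18*x^2 + 7*x + 8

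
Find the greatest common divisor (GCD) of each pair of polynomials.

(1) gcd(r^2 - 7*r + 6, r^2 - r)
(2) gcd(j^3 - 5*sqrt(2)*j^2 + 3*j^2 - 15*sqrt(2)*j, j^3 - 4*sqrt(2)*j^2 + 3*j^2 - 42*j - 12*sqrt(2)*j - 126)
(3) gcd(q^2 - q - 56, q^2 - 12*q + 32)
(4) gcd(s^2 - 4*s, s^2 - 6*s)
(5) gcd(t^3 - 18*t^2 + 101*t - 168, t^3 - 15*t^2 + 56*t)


(1) = gcd((r - 6)*(r - 1), r*(r - 1)) = r - 1
(2) = gcd(j*(j + 3)*(j - 5*sqrt(2)), (j + 3)*(j - 7*sqrt(2))*(j + 3*sqrt(2))) = j + 3
(3) = gcd((q - 8)*(q + 7), (q - 8)*(q - 4)) = q - 8
(4) = s
(5) = gcd((t - 8)*(t - 7)*(t - 3), t*(t - 8)*(t - 7)) = t^2 - 15*t + 56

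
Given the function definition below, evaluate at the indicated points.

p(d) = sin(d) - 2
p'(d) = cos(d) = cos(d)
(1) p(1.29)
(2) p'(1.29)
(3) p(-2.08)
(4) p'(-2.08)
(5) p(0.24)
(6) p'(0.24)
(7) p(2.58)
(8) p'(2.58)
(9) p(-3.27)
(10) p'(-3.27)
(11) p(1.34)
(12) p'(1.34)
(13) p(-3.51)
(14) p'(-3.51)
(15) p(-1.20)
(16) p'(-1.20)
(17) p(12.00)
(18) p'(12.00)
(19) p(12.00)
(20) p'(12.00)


(1) = -1.04
(2) = 0.28
(3) = -2.87
(4) = -0.49
(5) = -1.76
(6) = 0.97
(7) = -1.47
(8) = -0.85
(9) = -1.87
(10) = -0.99
(11) = -1.03
(12) = 0.23
(13) = -1.64
(14) = -0.93
(15) = -2.93
(16) = 0.36
(17) = -2.54
(18) = 0.84
(19) = -2.54
(20) = 0.84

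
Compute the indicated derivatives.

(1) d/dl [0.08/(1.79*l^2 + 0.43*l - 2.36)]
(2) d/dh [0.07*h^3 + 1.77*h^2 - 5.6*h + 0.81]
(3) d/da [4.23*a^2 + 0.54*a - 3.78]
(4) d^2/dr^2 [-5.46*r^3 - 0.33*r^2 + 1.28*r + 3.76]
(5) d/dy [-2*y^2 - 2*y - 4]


(1) = (-0.2864*l - 0.0344)/(1.79*l^2 + 0.43*l - 2.36)^2
(2) = 0.21*h^2 + 3.54*h - 5.6
(3) = 8.46*a + 0.54
(4) = -32.76*r - 0.66
(5) = -4*y - 2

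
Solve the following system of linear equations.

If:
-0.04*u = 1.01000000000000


Then:
u = -25.25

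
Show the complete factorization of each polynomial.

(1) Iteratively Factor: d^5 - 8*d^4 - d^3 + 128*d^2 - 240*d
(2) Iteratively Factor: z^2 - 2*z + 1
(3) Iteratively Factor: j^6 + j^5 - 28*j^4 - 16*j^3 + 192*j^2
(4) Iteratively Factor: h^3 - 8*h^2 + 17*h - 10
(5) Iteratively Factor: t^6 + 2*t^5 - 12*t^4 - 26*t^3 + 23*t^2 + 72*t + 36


(1) = (d)*(d^4 - 8*d^3 - d^2 + 128*d - 240) = d*(d - 5)*(d^3 - 3*d^2 - 16*d + 48) = d*(d - 5)*(d - 4)*(d^2 + d - 12) = d*(d - 5)*(d - 4)*(d - 3)*(d + 4)
(2) = (z - 1)*(z - 1)
(3) = (j - 4)*(j^5 + 5*j^4 - 8*j^3 - 48*j^2) = (j - 4)*(j - 3)*(j^4 + 8*j^3 + 16*j^2) = j*(j - 4)*(j - 3)*(j^3 + 8*j^2 + 16*j) = j^2*(j - 4)*(j - 3)*(j^2 + 8*j + 16) = j^2*(j - 4)*(j - 3)*(j + 4)*(j + 4)
(4) = (h - 2)*(h^2 - 6*h + 5) = (h - 2)*(h - 1)*(h - 5)
(5) = (t + 2)*(t^5 - 12*t^3 - 2*t^2 + 27*t + 18) = (t - 2)*(t + 2)*(t^4 + 2*t^3 - 8*t^2 - 18*t - 9) = (t - 2)*(t + 1)*(t + 2)*(t^3 + t^2 - 9*t - 9) = (t - 2)*(t + 1)*(t + 2)*(t + 3)*(t^2 - 2*t - 3) = (t - 3)*(t - 2)*(t + 1)*(t + 2)*(t + 3)*(t + 1)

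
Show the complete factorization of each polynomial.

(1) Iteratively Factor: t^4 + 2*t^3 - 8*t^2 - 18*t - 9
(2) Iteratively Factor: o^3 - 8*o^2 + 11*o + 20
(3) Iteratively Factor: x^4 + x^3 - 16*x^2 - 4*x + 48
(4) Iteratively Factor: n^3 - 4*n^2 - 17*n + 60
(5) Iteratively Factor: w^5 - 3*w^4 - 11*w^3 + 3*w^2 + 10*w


(1) = (t + 1)*(t^3 + t^2 - 9*t - 9) = (t + 1)*(t + 3)*(t^2 - 2*t - 3) = (t - 3)*(t + 1)*(t + 3)*(t + 1)
(2) = (o - 4)*(o^2 - 4*o - 5) = (o - 5)*(o - 4)*(o + 1)
(3) = (x - 3)*(x^3 + 4*x^2 - 4*x - 16) = (x - 3)*(x + 4)*(x^2 - 4) = (x - 3)*(x - 2)*(x + 4)*(x + 2)
(4) = (n - 3)*(n^2 - n - 20) = (n - 5)*(n - 3)*(n + 4)
(5) = (w)*(w^4 - 3*w^3 - 11*w^2 + 3*w + 10) = w*(w + 1)*(w^3 - 4*w^2 - 7*w + 10) = w*(w - 1)*(w + 1)*(w^2 - 3*w - 10) = w*(w - 1)*(w + 1)*(w + 2)*(w - 5)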